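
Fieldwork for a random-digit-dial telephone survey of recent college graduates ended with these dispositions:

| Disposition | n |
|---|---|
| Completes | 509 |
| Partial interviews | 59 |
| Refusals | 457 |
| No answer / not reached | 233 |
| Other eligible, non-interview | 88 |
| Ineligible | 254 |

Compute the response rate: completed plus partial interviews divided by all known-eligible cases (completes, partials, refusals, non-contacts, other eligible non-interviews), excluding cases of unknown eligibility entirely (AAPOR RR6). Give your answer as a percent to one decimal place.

42.2%

Numerator → 509 + 59 = 568
Base → 509 + 59 + 457 + 233 + 88 = 1346
RR6 = 568 / 1346 = 0.4220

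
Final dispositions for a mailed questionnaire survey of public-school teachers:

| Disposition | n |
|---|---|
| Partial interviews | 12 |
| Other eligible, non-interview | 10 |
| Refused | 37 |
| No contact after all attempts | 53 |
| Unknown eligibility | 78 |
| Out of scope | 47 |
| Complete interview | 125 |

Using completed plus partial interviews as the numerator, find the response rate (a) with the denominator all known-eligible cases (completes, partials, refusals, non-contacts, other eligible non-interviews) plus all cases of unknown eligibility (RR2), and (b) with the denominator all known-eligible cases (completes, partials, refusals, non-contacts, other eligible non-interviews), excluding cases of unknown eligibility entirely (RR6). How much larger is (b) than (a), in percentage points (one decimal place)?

14.3

Numerator: 125 + 12 = 137
Denom: 125 + 12 + 37 + 53 + 10 + 78 = 315
RR2 = 137 / 315 = 0.4349
Denom: 125 + 12 + 37 + 53 + 10 = 237
RR6 = 137 / 237 = 0.5781
Difference = 57.81 − 43.49 = 14.32 percentage points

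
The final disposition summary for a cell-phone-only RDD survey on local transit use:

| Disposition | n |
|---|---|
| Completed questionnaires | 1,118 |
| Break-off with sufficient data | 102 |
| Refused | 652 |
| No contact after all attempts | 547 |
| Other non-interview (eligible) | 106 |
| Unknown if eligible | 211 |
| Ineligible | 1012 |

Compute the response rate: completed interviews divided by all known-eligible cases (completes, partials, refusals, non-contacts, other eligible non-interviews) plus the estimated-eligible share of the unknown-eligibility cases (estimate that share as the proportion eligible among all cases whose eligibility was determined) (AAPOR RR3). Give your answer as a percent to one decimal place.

41.8%

Top: 1118
Eligible (known): 1118 + 102 + 652 + 547 + 106 = 2525
e = 2525 / (2525 + 1012) = 2525 / 3537 = 0.7139
e × U: 0.7139 × 211 = 150.63
Base: 2525 + 150.63 = 2675.63
RR3 = 1118 / 2675.63 = 0.4178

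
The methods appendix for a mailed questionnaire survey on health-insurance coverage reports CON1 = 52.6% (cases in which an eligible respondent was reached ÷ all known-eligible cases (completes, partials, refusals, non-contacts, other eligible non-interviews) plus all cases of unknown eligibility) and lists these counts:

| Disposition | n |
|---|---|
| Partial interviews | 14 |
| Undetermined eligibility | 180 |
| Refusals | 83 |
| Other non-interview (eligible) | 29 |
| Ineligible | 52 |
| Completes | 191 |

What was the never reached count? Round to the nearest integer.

106

Numerator → 191 + 14 + 83 + 29 = 317
CON1 = 317 / D = 0.526
D = 317 / 0.526 = 602.7
Other denominator terms total 497
never reached = 602.7 − 497 ≈ 106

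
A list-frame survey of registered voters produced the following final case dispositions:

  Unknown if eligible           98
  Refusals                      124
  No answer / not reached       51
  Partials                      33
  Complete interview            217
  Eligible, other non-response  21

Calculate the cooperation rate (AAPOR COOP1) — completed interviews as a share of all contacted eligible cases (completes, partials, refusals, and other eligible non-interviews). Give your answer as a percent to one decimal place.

Numerator: 217
Denominator: 217 + 33 + 124 + 21 = 395
COOP1 = 217 / 395 = 0.5494

54.9%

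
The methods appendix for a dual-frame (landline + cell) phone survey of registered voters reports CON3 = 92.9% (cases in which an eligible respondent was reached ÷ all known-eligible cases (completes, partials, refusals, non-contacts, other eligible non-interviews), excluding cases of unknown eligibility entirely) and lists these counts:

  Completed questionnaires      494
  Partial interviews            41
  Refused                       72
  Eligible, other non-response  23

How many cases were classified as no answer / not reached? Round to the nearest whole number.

48

Numerator → 494 + 41 + 72 + 23 = 630
CON3 = 630 / D = 0.929
D = 630 / 0.929 = 678.1
Other denominator terms total 630
no answer / not reached = 678.1 − 630 ≈ 48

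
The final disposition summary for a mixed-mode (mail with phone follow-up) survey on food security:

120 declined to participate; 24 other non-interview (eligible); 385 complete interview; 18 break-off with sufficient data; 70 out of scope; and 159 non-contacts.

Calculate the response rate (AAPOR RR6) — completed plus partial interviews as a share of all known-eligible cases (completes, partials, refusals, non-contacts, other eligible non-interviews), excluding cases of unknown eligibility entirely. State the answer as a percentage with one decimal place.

57.1%

Top = 385 + 18 = 403
Base = 385 + 18 + 120 + 159 + 24 = 706
RR6 = 403 / 706 = 0.5708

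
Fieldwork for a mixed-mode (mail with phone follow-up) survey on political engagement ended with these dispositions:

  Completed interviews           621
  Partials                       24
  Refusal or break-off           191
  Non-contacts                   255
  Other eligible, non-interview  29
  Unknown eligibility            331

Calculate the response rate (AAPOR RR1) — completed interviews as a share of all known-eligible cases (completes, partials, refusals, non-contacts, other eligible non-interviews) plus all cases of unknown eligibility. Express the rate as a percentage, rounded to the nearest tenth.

42.8%

Num → 621
Denominator → 621 + 24 + 191 + 255 + 29 + 331 = 1451
RR1 = 621 / 1451 = 0.4280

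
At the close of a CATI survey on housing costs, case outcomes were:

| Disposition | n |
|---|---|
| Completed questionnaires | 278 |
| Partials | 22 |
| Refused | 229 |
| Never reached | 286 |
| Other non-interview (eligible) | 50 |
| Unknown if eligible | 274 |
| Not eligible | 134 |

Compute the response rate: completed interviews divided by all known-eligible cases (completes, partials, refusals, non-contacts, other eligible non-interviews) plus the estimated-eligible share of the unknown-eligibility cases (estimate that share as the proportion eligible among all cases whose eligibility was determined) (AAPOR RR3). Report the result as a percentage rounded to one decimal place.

Top = 278
Determined eligible = 278 + 22 + 229 + 286 + 50 = 865
e = 865 / (865 + 134) = 865 / 999 = 0.8659
Estimated eligible among unknowns = 0.8659 × 274 = 237.26
Denominator = 865 + 237.26 = 1102.26
RR3 = 278 / 1102.26 = 0.2522

25.2%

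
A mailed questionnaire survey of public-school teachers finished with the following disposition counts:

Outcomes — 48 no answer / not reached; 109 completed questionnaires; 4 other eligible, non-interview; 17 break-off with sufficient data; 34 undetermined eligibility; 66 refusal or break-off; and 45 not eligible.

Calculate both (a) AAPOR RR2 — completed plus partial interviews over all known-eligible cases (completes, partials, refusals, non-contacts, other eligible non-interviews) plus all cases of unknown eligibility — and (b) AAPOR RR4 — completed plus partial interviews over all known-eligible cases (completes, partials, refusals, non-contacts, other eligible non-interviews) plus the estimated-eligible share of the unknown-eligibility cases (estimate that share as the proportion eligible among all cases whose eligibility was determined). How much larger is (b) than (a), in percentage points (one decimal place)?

Numerator → 109 + 17 = 126
Base → 109 + 17 + 66 + 48 + 4 + 34 = 278
RR2 = 126 / 278 = 0.4532
Known eligible → 109 + 17 + 66 + 48 + 4 = 244
e = 244 / (244 + 45) = 244 / 289 = 0.8443
Estimated eligible among unknowns → 0.8443 × 34 = 28.71
Base → 244 + 28.71 = 272.71
RR4 = 126 / 272.71 = 0.4620
Difference = 46.20 − 45.32 = 0.88 percentage points

0.9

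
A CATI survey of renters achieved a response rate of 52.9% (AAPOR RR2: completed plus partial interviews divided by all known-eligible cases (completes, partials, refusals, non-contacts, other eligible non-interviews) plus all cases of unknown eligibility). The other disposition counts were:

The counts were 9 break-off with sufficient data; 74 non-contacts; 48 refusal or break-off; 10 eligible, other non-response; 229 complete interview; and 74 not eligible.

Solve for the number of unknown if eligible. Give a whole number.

Top: 229 + 9 = 238
RR2 = 238 / D = 0.529
D = 238 / 0.529 = 449.9
Remaining denominator categories sum to 370
unknown if eligible = 449.9 − 370 ≈ 80

80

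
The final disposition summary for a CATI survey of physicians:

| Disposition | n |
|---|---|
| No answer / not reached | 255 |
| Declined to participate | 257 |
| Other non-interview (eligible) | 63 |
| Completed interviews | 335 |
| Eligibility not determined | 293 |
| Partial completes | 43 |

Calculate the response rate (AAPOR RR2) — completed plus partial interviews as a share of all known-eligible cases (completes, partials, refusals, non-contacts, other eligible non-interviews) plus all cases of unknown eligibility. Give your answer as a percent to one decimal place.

30.3%

Top → 335 + 43 = 378
Denom → 335 + 43 + 257 + 255 + 63 + 293 = 1246
RR2 = 378 / 1246 = 0.3034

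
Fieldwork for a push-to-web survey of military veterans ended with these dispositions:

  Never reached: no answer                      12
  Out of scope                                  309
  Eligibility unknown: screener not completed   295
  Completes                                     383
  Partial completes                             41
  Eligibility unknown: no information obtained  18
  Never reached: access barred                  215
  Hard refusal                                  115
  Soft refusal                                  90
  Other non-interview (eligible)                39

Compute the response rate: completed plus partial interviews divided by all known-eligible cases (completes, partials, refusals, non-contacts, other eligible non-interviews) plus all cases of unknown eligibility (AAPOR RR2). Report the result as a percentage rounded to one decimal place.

Refusals = 115 + 90 = 205
No contact after all attempts = 12 + 215 = 227
Unknown eligibility = 295 + 18 = 313
Top → 383 + 41 = 424
Base → 383 + 41 + 205 + 227 + 39 + 313 = 1208
RR2 = 424 / 1208 = 0.3510

35.1%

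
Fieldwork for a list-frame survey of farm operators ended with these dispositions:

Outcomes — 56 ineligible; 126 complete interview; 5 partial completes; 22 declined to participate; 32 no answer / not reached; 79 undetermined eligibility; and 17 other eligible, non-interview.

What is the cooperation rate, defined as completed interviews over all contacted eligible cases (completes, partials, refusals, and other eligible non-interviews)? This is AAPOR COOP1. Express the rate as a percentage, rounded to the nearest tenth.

74.1%

Top → 126
Base → 126 + 5 + 22 + 17 = 170
COOP1 = 126 / 170 = 0.7412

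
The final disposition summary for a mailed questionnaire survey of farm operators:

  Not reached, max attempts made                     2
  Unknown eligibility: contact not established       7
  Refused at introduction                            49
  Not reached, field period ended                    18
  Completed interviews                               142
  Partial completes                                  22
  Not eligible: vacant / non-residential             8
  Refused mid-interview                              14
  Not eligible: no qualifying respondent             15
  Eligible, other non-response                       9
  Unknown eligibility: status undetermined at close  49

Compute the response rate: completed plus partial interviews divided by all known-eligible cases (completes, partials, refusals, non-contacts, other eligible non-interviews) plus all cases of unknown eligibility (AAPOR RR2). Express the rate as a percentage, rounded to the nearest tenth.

52.6%

Refused = 49 + 14 = 63
Never reached = 18 + 2 = 20
Eligibility not determined = 7 + 49 = 56
Not eligible = 15 + 8 = 23
Top: 142 + 22 = 164
Denominator: 142 + 22 + 63 + 20 + 9 + 56 = 312
RR2 = 164 / 312 = 0.5256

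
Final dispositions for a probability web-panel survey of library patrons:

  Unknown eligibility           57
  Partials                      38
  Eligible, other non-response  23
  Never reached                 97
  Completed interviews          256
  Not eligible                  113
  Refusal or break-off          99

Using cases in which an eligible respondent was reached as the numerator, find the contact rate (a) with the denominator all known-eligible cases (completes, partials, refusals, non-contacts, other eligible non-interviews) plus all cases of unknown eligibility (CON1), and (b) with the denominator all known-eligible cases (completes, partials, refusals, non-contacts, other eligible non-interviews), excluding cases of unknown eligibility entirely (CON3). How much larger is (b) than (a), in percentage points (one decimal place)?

8.1

Top → 256 + 38 + 99 + 23 = 416
Base → 256 + 38 + 99 + 97 + 23 + 57 = 570
CON1 = 416 / 570 = 0.7298
Base → 256 + 38 + 99 + 97 + 23 = 513
CON3 = 416 / 513 = 0.8109
Difference = 81.09 − 72.98 = 8.11 percentage points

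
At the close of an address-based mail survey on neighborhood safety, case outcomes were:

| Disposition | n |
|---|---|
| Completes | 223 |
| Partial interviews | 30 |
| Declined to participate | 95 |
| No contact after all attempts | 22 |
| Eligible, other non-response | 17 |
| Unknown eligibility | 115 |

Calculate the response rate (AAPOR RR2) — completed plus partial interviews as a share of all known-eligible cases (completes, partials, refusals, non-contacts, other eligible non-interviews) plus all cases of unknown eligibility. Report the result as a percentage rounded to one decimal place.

Numerator = 223 + 30 = 253
Denominator = 223 + 30 + 95 + 22 + 17 + 115 = 502
RR2 = 253 / 502 = 0.5040

50.4%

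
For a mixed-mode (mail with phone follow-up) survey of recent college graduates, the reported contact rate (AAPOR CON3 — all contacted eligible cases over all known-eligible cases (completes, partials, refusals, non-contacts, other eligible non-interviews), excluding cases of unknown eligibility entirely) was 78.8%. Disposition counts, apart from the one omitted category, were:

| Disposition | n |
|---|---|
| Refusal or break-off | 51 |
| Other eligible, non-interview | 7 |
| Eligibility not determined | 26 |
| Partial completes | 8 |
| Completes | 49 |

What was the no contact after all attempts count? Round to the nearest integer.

Top = 49 + 8 + 51 + 7 = 115
CON3 = 115 / D = 0.788
D = 115 / 0.788 = 145.9
Rest of base = 115
no contact after all attempts = 145.9 − 115 ≈ 31

31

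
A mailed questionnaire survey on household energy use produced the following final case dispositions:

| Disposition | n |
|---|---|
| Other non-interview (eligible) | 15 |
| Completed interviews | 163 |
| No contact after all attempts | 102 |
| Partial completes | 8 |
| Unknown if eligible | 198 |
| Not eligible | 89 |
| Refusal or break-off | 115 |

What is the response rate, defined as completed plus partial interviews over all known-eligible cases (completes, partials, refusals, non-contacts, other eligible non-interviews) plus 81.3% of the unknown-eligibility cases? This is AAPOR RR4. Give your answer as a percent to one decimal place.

30.3%

Num: 163 + 8 = 171
Determined eligible: 163 + 8 + 115 + 102 + 15 = 403
e × U: 0.8130 × 198 = 160.97
Base: 403 + 160.97 = 563.97
RR4 = 171 / 563.97 = 0.3032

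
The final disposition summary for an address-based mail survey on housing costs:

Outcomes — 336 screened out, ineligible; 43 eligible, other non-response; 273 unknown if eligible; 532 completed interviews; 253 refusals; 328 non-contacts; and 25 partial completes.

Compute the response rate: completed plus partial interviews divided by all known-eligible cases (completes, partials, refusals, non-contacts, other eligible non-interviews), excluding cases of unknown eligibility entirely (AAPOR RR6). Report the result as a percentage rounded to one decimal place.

47.2%

Top = 532 + 25 = 557
Denominator = 532 + 25 + 253 + 328 + 43 = 1181
RR6 = 557 / 1181 = 0.4716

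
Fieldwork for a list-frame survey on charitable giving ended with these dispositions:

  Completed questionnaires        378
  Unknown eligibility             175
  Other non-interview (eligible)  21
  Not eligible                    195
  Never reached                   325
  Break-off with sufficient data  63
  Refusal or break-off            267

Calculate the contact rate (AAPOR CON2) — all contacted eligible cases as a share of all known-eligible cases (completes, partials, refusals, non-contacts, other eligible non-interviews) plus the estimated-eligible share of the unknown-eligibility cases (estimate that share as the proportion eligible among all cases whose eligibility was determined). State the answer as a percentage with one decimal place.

Num → 378 + 63 + 267 + 21 = 729
Known eligible → 378 + 63 + 267 + 325 + 21 = 1054
e = 1054 / (1054 + 195) = 1054 / 1249 = 0.8439
e × U → 0.8439 × 175 = 147.68
Denom → 1054 + 147.68 = 1201.68
CON2 = 729 / 1201.68 = 0.6067

60.7%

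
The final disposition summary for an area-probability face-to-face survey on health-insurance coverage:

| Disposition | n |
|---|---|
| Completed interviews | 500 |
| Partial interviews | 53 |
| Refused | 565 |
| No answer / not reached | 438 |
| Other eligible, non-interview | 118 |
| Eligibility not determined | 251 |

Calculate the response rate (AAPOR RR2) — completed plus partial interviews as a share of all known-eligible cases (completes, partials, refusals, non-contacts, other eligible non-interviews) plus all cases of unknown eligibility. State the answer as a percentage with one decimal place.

Top: 500 + 53 = 553
Base: 500 + 53 + 565 + 438 + 118 + 251 = 1925
RR2 = 553 / 1925 = 0.2873

28.7%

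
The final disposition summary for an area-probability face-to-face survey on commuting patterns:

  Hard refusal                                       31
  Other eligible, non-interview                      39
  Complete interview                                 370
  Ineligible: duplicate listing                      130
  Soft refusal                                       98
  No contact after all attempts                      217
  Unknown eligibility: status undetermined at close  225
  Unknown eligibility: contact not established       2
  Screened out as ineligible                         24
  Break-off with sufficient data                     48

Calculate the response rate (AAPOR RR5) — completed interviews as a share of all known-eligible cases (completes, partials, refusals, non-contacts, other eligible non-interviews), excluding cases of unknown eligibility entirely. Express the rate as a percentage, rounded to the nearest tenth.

46.1%

Refused = 31 + 98 = 129
Unknown eligibility = 2 + 225 = 227
Ineligible = 24 + 130 = 154
Numerator → 370
Base → 370 + 48 + 129 + 217 + 39 = 803
RR5 = 370 / 803 = 0.4608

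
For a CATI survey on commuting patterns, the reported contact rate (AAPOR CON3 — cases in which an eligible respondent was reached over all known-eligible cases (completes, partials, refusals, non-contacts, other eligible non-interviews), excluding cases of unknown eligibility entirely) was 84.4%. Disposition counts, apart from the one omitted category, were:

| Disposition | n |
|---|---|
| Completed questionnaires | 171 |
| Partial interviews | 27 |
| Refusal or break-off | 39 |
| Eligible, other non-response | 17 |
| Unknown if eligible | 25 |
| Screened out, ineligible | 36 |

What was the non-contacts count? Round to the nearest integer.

47

Top: 171 + 27 + 39 + 17 = 254
CON3 = 254 / D = 0.844
D = 254 / 0.844 = 300.9
Other denominator terms total 254
non-contacts = 300.9 − 254 ≈ 47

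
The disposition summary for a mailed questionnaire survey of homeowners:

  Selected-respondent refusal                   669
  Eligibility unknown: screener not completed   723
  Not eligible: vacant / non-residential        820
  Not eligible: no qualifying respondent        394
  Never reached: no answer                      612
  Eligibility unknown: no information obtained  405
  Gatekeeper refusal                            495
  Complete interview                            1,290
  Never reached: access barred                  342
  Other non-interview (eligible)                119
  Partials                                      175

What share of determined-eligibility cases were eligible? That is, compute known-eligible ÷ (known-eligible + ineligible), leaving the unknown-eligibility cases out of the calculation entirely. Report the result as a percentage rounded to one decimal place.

Refused = 495 + 669 = 1164
Never reached = 612 + 342 = 954
Undetermined eligibility = 723 + 405 = 1128
Screened out, ineligible = 394 + 820 = 1214
Eligible (known) = 1290 + 175 + 1164 + 954 + 119 = 3702
e = 3702 / (3702 + 1214) = 3702 / 4916 = 0.7531

75.3%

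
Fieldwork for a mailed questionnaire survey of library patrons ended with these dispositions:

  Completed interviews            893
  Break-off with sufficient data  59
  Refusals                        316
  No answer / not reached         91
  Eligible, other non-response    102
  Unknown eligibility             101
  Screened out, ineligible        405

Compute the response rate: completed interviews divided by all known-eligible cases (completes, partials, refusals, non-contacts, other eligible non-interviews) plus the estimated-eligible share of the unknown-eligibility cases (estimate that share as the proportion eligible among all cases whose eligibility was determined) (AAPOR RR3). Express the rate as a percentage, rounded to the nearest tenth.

58.0%

Numerator → 893
Eligible (known) → 893 + 59 + 316 + 91 + 102 = 1461
e = 1461 / (1461 + 405) = 1461 / 1866 = 0.7830
Eligible share of unknowns → 0.7830 × 101 = 79.08
Base → 1461 + 79.08 = 1540.08
RR3 = 893 / 1540.08 = 0.5798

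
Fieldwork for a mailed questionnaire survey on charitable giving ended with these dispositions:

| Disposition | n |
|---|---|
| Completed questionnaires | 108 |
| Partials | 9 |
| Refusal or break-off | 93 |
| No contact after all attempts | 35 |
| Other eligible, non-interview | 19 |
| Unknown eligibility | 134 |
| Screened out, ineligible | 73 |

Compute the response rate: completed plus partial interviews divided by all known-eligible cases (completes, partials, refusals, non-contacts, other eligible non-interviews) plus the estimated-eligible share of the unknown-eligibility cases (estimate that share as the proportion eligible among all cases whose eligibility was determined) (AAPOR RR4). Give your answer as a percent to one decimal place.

31.7%

Numerator = 108 + 9 = 117
Eligible (known) = 108 + 9 + 93 + 35 + 19 = 264
e = 264 / (264 + 73) = 264 / 337 = 0.7834
Estimated eligible among unknowns = 0.7834 × 134 = 104.98
Denominator = 264 + 104.98 = 368.98
RR4 = 117 / 368.98 = 0.3171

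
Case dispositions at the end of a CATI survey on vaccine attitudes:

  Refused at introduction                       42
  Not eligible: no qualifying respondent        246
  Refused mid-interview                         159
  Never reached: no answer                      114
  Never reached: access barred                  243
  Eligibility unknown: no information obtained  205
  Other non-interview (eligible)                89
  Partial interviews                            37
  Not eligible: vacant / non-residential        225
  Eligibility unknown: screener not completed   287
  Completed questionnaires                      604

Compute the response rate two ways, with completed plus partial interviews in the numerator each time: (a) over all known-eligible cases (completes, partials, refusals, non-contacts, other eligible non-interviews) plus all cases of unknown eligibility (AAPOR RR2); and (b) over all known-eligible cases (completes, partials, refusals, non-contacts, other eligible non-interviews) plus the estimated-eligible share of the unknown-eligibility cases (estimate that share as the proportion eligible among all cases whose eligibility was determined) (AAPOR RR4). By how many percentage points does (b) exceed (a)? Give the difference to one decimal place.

Declined to participate = 42 + 159 = 201
No answer / not reached = 114 + 243 = 357
Eligibility not determined = 287 + 205 = 492
Screened out, ineligible = 246 + 225 = 471
Top = 604 + 37 = 641
Base = 604 + 37 + 201 + 357 + 89 + 492 = 1780
RR2 = 641 / 1780 = 0.3601
Determined eligible = 604 + 37 + 201 + 357 + 89 = 1288
e = 1288 / (1288 + 471) = 1288 / 1759 = 0.7322
Eligible share of unknowns = 0.7322 × 492 = 360.24
Base = 1288 + 360.24 = 1648.24
RR4 = 641 / 1648.24 = 0.3889
Difference = 38.89 − 36.01 = 2.88 percentage points

2.9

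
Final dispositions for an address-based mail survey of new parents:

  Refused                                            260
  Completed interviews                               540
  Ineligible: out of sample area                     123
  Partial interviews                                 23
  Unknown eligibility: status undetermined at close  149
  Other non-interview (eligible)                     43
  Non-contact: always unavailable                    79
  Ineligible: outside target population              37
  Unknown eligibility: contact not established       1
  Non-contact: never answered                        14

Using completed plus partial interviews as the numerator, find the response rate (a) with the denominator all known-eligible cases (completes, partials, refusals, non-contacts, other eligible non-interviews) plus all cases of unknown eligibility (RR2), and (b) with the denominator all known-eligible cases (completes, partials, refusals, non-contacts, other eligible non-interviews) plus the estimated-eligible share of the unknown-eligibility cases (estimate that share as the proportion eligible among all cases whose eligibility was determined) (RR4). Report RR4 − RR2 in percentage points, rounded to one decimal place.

No answer / not reached = 14 + 79 = 93
Undetermined eligibility = 1 + 149 = 150
Screened out, ineligible = 37 + 123 = 160
Top = 540 + 23 = 563
Denom = 540 + 23 + 260 + 93 + 43 + 150 = 1109
RR2 = 563 / 1109 = 0.5077
Determined eligible = 540 + 23 + 260 + 93 + 43 = 959
e = 959 / (959 + 160) = 959 / 1119 = 0.8570
Eligible share of unknowns = 0.8570 × 150 = 128.55
Denom = 959 + 128.55 = 1087.55
RR4 = 563 / 1087.55 = 0.5177
Difference = 51.77 − 50.77 = 1.00 percentage points

1.0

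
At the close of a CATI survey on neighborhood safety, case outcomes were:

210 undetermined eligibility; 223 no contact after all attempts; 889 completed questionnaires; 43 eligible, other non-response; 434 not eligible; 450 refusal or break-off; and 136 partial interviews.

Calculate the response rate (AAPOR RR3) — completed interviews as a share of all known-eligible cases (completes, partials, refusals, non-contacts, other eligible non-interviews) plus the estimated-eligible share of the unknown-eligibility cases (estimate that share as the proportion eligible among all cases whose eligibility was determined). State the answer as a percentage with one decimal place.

46.6%

Numerator → 889
Known eligible → 889 + 136 + 450 + 223 + 43 = 1741
e = 1741 / (1741 + 434) = 1741 / 2175 = 0.8005
Eligible share of unknowns → 0.8005 × 210 = 168.10
Denom → 1741 + 168.10 = 1909.10
RR3 = 889 / 1909.10 = 0.4657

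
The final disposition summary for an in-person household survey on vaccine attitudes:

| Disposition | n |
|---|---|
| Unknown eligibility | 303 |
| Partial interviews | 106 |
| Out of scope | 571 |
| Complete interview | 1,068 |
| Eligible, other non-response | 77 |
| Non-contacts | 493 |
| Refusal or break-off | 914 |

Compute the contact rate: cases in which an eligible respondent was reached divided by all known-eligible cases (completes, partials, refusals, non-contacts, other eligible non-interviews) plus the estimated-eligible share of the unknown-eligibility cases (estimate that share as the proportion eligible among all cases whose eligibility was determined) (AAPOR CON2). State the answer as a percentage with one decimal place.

Top: 1068 + 106 + 914 + 77 = 2165
Eligible (known): 1068 + 106 + 914 + 493 + 77 = 2658
e = 2658 / (2658 + 571) = 2658 / 3229 = 0.8232
e × U: 0.8232 × 303 = 249.43
Base: 2658 + 249.43 = 2907.43
CON2 = 2165 / 2907.43 = 0.7446

74.5%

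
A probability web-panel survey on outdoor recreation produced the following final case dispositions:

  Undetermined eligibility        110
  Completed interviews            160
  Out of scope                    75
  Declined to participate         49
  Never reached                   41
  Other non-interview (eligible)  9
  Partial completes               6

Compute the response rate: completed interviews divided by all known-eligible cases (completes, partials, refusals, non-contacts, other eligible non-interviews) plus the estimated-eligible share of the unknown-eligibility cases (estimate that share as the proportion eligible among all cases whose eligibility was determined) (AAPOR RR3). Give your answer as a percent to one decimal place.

Top: 160
Known eligible: 160 + 6 + 49 + 41 + 9 = 265
e = 265 / (265 + 75) = 265 / 340 = 0.7794
e × U: 0.7794 × 110 = 85.73
Base: 265 + 85.73 = 350.73
RR3 = 160 / 350.73 = 0.4562

45.6%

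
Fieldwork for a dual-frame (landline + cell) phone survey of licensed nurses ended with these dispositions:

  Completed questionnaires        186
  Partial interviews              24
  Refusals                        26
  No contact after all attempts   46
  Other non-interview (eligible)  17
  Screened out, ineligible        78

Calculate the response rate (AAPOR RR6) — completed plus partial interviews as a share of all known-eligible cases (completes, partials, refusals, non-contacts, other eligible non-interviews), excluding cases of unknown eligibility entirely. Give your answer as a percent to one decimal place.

Numerator = 186 + 24 = 210
Denominator = 186 + 24 + 26 + 46 + 17 = 299
RR6 = 210 / 299 = 0.7023

70.2%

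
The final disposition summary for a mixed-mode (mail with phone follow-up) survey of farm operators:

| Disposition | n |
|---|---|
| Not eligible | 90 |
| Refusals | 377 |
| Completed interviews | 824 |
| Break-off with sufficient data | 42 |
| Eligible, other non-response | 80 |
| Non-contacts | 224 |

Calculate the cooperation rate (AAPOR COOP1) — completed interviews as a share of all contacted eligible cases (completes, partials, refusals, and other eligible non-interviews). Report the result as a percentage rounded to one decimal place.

62.3%

Num: 824
Denominator: 824 + 42 + 377 + 80 = 1323
COOP1 = 824 / 1323 = 0.6228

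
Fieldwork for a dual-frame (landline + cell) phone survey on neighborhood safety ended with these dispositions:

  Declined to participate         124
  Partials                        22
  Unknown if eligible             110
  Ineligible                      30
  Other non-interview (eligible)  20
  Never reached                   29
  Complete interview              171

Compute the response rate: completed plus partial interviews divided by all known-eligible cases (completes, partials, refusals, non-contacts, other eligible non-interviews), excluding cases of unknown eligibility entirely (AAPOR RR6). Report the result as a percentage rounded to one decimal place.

52.7%

Numerator = 171 + 22 = 193
Base = 171 + 22 + 124 + 29 + 20 = 366
RR6 = 193 / 366 = 0.5273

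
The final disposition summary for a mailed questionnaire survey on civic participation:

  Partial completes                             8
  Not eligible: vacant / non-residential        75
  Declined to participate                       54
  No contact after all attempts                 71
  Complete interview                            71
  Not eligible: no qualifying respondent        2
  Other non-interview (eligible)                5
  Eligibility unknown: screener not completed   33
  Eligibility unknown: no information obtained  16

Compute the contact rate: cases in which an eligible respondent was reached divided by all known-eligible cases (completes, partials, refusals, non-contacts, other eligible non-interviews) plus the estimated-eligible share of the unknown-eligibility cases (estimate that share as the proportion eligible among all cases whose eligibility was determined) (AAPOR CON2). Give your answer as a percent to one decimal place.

Eligibility not determined = 33 + 16 = 49
Out of scope = 2 + 75 = 77
Top = 71 + 8 + 54 + 5 = 138
Known eligible = 71 + 8 + 54 + 71 + 5 = 209
e = 209 / (209 + 77) = 209 / 286 = 0.7308
Estimated eligible among unknowns = 0.7308 × 49 = 35.81
Base = 209 + 35.81 = 244.81
CON2 = 138 / 244.81 = 0.5637

56.4%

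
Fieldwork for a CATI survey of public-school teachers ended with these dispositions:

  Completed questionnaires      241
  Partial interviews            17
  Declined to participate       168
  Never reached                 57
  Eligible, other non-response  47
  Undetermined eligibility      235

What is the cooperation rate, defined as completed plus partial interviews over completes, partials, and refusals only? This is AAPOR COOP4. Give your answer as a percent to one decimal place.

60.6%

Num: 241 + 17 = 258
Base: 241 + 17 + 168 = 426
COOP4 = 258 / 426 = 0.6056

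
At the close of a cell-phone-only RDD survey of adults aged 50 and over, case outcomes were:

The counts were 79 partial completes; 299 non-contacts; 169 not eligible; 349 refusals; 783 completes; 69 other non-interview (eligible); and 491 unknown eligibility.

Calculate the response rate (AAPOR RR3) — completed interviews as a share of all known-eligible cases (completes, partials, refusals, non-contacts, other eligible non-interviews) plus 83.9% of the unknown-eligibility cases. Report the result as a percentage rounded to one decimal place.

39.3%

Numerator = 783
Known eligible = 783 + 79 + 349 + 299 + 69 = 1579
e × U = 0.8390 × 491 = 411.95
Denom = 1579 + 411.95 = 1990.95
RR3 = 783 / 1990.95 = 0.3933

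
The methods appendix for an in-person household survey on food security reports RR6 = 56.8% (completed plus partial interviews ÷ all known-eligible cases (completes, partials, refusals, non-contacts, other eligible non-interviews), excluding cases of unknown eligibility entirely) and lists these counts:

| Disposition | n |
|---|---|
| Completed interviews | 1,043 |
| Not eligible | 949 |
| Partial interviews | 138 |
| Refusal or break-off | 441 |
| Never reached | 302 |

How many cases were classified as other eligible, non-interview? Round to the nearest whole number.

Top → 1043 + 138 = 1181
RR6 = 1181 / D = 0.568
D = 1181 / 0.568 = 2079.2
Remaining denominator categories sum to 1924
other eligible, non-interview = 2079.2 − 1924 ≈ 155

155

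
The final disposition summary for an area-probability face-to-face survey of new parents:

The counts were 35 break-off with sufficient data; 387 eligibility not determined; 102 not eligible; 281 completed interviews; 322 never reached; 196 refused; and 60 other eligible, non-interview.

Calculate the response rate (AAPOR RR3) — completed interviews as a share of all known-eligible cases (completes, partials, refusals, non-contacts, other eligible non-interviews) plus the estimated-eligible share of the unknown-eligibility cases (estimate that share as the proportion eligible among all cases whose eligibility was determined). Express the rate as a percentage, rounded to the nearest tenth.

Numerator: 281
Known eligible: 281 + 35 + 196 + 322 + 60 = 894
e = 894 / (894 + 102) = 894 / 996 = 0.8976
Estimated eligible among unknowns: 0.8976 × 387 = 347.37
Denominator: 894 + 347.37 = 1241.37
RR3 = 281 / 1241.37 = 0.2264

22.6%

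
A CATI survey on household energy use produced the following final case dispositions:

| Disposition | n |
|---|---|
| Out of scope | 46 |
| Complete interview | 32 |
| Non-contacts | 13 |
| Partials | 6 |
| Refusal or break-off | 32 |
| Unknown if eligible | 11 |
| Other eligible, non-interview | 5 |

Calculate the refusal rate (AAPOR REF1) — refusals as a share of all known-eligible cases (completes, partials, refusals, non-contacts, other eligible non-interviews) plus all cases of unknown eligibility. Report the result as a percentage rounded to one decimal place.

Numerator: 32
Denominator: 32 + 6 + 32 + 13 + 5 + 11 = 99
REF1 = 32 / 99 = 0.3232

32.3%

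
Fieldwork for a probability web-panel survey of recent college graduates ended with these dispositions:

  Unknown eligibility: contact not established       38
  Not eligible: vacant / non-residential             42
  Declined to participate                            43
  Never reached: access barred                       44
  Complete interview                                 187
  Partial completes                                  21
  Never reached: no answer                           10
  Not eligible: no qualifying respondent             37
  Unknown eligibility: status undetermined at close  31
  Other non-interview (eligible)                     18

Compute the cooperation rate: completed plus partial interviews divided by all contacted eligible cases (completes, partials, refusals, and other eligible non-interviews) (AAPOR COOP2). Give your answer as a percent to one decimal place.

77.3%

Non-contacts = 10 + 44 = 54
Unknown if eligible = 38 + 31 = 69
Ineligible = 37 + 42 = 79
Numerator: 187 + 21 = 208
Base: 187 + 21 + 43 + 18 = 269
COOP2 = 208 / 269 = 0.7732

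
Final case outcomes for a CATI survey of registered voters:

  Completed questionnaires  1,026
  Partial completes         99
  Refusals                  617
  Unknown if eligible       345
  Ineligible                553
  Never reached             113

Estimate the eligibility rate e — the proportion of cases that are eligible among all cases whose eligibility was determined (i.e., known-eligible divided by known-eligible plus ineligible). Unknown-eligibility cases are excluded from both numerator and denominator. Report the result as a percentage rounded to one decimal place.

77.0%

Determined eligible = 1026 + 99 + 617 + 113 = 1855
e = 1855 / (1855 + 553) = 1855 / 2408 = 0.7703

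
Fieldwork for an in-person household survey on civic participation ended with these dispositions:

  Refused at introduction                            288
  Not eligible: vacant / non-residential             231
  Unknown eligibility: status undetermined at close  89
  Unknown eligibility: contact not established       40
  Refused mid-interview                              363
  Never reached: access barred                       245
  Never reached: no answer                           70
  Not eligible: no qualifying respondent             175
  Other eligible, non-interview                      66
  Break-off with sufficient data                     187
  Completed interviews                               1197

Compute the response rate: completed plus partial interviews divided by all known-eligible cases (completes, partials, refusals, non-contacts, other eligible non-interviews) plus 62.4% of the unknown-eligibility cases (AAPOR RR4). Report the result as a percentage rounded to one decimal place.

Refused = 288 + 363 = 651
Never reached = 70 + 245 = 315
Unknown eligibility = 40 + 89 = 129
Not eligible = 175 + 231 = 406
Top = 1197 + 187 = 1384
Known eligible = 1197 + 187 + 651 + 315 + 66 = 2416
Estimated eligible among unknowns = 0.6240 × 129 = 80.50
Base = 2416 + 80.50 = 2496.50
RR4 = 1384 / 2496.50 = 0.5544

55.4%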